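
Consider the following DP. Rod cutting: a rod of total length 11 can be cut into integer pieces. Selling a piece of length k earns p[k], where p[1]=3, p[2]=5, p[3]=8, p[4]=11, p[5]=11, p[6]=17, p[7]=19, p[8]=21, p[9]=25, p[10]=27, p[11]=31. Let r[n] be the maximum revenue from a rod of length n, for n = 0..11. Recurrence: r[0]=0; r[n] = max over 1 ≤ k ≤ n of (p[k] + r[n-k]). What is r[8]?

   n    0    1    2    3    4    5    6    7    8    9   10   11
r[n]    0    3    6    9   12   15   18   21   24   27   30   33

24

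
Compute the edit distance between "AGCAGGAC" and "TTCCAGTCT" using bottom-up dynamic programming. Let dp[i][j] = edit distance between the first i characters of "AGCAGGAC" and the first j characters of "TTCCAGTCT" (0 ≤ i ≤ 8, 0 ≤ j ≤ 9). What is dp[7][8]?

   ''  T  T  C  C  A  G  T  C  T
''  0  1  2  3  4  5  6  7  8  9
 A  1  1  2  3  4  4  5  6  7  8
 G  2  2  2  3  4  5  4  5  6  7
 C  3  3  3  2  3  4  5  5  5  6
 A  4  4  4  3  3  3  4  5  6  6
 G  5  5  5  4  4  4  3  4  5  6
 G  6  6  6  5  5  5  4  4  5  6
 A  7  7  7  6  6  5  5  5  5  6
 C  8  8  8  7  6  6  6  6  5  6

5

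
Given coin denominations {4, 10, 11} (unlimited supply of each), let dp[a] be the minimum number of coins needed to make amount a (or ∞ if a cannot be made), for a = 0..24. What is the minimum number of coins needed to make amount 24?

3

 a  0  1  2  3  4  5  6  7  8  9 10 11 12 13 14 15 16 17 18 19 20 21 22 23 24
dp  0  -  -  -  1  -  -  -  2  -  1  1  3  -  2  2  4  -  3  3  2  2  2  4  3
(- denotes ∞ / unreachable)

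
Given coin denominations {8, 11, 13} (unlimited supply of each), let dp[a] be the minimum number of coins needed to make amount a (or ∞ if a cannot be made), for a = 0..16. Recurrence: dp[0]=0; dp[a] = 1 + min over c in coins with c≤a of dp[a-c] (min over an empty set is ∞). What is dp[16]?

 a  0  1  2  3  4  5  6  7  8  9 10 11 12 13 14 15 16
dp  0  -  -  -  -  -  -  -  1  -  -  1  -  1  -  -  2
(- denotes ∞ / unreachable)

2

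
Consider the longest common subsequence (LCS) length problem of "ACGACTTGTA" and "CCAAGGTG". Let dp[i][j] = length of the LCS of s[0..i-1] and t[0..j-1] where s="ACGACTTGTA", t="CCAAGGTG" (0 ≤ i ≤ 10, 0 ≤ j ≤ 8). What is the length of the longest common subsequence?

   ''  C  C  A  A  G  G  T  G
''  0  0  0  0  0  0  0  0  0
 A  0  0  0  1  1  1  1  1  1
 C  0  1  1  1  1  1  1  1  1
 G  0  1  1  1  1  2  2  2  2
 A  0  1  1  2  2  2  2  2  2
 C  0  1  2  2  2  2  2  2  2
 T  0  1  2  2  2  2  2  3  3
 T  0  1  2  2  2  2  2  3  3
 G  0  1  2  2  2  3  3  3  4
 T  0  1  2  2  2  3  3  4  4
 A  0  1  2  3  3  3  3  4  4

4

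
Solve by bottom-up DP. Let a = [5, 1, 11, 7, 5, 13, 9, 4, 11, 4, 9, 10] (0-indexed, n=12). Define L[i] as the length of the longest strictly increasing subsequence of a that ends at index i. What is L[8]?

4

   i    0    1    2    3    4    5    6    7    8    9   10   11
a[i]    5    1   11    7    5   13    9    4   11    4    9   10
L[i]    1    1    2    2    2    3    3    2    4    2    3    4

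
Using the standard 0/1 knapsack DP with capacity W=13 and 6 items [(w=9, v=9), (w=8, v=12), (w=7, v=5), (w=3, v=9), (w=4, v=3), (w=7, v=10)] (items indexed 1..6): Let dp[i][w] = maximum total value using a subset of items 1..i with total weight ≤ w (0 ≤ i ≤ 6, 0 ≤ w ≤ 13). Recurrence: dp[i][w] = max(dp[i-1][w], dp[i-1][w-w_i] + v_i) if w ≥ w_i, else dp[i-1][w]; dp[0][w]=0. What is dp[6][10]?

i\w   0   1   2   3   4   5   6   7   8   9  10  11  12  13
  0   0   0   0   0   0   0   0   0   0   0   0   0   0   0
  1   0   0   0   0   0   0   0   0   0   9   9   9   9   9
  2   0   0   0   0   0   0   0   0  12  12  12  12  12  12
  3   0   0   0   0   0   0   0   5  12  12  12  12  12  12
  4   0   0   0   9   9   9   9   9  12  12  14  21  21  21
  5   0   0   0   9   9   9   9  12  12  12  14  21  21  21
  6   0   0   0   9   9   9   9  12  12  12  19  21  21  21

19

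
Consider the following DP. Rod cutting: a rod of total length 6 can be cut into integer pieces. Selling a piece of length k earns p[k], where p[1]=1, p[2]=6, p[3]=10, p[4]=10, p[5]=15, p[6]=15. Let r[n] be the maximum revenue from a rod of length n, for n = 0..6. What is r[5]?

16

   n    0    1    2    3    4    5    6
r[n]    0    1    6   10   12   16   20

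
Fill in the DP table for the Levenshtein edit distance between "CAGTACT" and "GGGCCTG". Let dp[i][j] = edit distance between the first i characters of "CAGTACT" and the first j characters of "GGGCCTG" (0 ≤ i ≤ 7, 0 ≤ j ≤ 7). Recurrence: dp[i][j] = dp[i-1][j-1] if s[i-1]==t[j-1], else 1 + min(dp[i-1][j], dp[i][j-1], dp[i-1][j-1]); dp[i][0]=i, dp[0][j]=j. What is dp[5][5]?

   ''  G  G  G  C  C  T  G
''  0  1  2  3  4  5  6  7
 C  1  1  2  3  3  4  5  6
 A  2  2  2  3  4  4  5  6
 G  3  2  2  2  3  4  5  5
 T  4  3  3  3  3  4  4  5
 A  5  4  4  4  4  4  5  5
 C  6  5  5  5  4  4  5  6
 T  7  6  6  6  5  5  4  5

4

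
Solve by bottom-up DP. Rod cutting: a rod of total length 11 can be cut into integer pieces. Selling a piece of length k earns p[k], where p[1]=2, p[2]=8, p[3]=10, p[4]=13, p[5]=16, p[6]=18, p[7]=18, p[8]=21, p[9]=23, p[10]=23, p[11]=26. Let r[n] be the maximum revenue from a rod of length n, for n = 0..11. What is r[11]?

   n    0    1    2    3    4    5    6    7    8    9   10   11
r[n]    0    2    8   10   16   18   24   26   32   34   40   42

42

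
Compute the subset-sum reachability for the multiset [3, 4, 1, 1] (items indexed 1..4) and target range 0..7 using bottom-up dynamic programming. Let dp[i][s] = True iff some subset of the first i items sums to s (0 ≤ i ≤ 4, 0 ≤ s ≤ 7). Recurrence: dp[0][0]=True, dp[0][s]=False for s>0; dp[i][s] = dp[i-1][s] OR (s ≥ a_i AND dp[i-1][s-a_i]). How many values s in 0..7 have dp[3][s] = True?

i\s   0   1   2   3   4   5   6   7
  0   T   F   F   F   F   F   F   F
  1   T   F   F   T   F   F   F   F
  2   T   F   F   T   T   F   F   T
  3   T   T   F   T   T   T   F   T
  4   T   T   T   T   T   T   T   T

6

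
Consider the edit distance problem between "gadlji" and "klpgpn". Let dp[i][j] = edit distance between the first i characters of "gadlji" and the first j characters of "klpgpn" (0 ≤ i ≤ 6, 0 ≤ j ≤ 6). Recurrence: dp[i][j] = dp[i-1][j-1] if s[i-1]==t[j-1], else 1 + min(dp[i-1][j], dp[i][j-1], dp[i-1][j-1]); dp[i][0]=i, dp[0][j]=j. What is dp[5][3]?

4

   ''  k  l  p  g  p  n
''  0  1  2  3  4  5  6
 g  1  1  2  3  3  4  5
 a  2  2  2  3  4  4  5
 d  3  3  3  3  4  5  5
 l  4  4  3  4  4  5  6
 j  5  5  4  4  5  5  6
 i  6  6  5  5  5  6  6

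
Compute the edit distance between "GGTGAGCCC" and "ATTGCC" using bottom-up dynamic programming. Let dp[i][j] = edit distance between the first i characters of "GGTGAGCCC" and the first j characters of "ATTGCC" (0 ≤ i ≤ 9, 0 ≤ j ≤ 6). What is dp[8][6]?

   ''  A  T  T  G  C  C
''  0  1  2  3  4  5  6
 G  1  1  2  3  3  4  5
 G  2  2  2  3  3  4  5
 T  3  3  2  2  3  4  5
 G  4  4  3  3  2  3  4
 A  5  4  4  4  3  3  4
 G  6  5  5  5  4  4  4
 C  7  6  6  6  5  4  4
 C  8  7  7  7  6  5  4
 C  9  8  8  8  7  6  5

4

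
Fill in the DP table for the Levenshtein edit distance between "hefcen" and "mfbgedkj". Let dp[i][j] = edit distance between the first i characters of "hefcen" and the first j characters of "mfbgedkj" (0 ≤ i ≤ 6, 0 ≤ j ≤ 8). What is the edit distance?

7

   ''  m  f  b  g  e  d  k  j
''  0  1  2  3  4  5  6  7  8
 h  1  1  2  3  4  5  6  7  8
 e  2  2  2  3  4  4  5  6  7
 f  3  3  2  3  4  5  5  6  7
 c  4  4  3  3  4  5  6  6  7
 e  5  5  4  4  4  4  5  6  7
 n  6  6  5  5  5  5  5  6  7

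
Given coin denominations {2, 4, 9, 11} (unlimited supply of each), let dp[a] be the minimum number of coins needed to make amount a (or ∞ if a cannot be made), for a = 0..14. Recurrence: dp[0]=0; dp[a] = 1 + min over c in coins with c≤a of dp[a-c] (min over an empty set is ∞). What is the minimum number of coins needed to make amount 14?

4

 a  0  1  2  3  4  5  6  7  8  9 10 11 12 13 14
dp  0  -  1  -  1  -  2  -  2  1  3  1  3  2  4
(- denotes ∞ / unreachable)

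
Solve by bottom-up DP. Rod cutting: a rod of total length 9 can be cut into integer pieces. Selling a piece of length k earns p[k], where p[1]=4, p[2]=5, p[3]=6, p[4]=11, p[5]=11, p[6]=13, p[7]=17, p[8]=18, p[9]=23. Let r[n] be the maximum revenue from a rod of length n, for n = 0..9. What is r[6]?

   n    0    1    2    3    4    5    6    7    8    9
r[n]    0    4    8   12   16   20   24   28   32   36

24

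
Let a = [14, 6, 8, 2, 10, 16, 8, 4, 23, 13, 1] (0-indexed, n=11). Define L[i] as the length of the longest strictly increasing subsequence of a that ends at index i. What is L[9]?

   i    0    1    2    3    4    5    6    7    8    9   10
a[i]   14    6    8    2   10   16    8    4   23   13    1
L[i]    1    1    2    1    3    4    2    2    5    4    1

4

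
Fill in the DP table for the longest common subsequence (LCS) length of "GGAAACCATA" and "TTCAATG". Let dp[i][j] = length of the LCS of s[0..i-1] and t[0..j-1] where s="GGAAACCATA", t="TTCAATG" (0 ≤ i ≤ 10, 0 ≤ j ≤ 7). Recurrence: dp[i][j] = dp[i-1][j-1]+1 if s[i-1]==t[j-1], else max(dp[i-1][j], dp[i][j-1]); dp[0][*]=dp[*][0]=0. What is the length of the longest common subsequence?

3

   ''  T  T  C  A  A  T  G
''  0  0  0  0  0  0  0  0
 G  0  0  0  0  0  0  0  1
 G  0  0  0  0  0  0  0  1
 A  0  0  0  0  1  1  1  1
 A  0  0  0  0  1  2  2  2
 A  0  0  0  0  1  2  2  2
 C  0  0  0  1  1  2  2  2
 C  0  0  0  1  1  2  2  2
 A  0  0  0  1  2  2  2  2
 T  0  1  1  1  2  2  3  3
 A  0  1  1  1  2  3  3  3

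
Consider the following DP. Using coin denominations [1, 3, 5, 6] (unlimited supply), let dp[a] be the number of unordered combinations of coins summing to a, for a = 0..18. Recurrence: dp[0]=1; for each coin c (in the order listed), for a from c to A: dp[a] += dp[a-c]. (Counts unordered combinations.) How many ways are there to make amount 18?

after  coin     0     1     2     3     4     5     6     7     8     9    10    11    12    13    14    15    16    17    18
          1     1     1     1     1     1     1     1     1     1     1     1     1     1     1     1     1     1     1     1
          3     1     1     1     2     2     2     3     3     3     4     4     4     5     5     5     6     6     6     7
          5     1     1     1     2     2     3     4     4     5     6     7     8     9    10    11    13    14    15    17
          6     1     1     1     2     2     3     5     5     6     8     9    11    14    15    17    21    23    26    31

31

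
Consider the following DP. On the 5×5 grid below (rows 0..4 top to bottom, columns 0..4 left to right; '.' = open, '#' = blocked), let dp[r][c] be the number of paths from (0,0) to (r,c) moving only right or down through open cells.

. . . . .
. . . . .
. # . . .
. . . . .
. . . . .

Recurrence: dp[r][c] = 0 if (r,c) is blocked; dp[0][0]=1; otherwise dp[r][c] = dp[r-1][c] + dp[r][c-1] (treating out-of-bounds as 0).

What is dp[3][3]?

11

r\c   0   1   2   3   4
  0   1   1   1   1   1
  1   1   2   3   4   5
  2   1   0   3   7  12
  3   1   1   4  11  23
  4   1   2   6  17  40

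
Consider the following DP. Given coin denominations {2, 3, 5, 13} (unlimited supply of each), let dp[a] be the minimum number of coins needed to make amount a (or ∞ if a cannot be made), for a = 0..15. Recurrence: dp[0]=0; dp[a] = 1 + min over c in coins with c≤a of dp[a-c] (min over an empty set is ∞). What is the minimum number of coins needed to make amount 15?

2

 a  0  1  2  3  4  5  6  7  8  9 10 11 12 13 14 15
dp  0  -  1  1  2  1  2  2  2  3  2  3  3  1  4  2
(- denotes ∞ / unreachable)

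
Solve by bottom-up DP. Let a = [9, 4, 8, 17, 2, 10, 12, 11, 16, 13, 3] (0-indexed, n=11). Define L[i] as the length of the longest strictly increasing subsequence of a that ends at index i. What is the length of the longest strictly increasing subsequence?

   i    0    1    2    3    4    5    6    7    8    9   10
a[i]    9    4    8   17    2   10   12   11   16   13    3
L[i]    1    1    2    3    1    3    4    4    5    5    2

5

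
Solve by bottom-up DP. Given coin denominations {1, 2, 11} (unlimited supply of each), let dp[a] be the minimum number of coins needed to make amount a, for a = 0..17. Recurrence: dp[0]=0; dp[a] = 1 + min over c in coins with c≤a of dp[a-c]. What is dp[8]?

4

 a  0  1  2  3  4  5  6  7  8  9 10 11 12 13 14 15 16 17
dp  0  1  1  2  2  3  3  4  4  5  5  1  2  2  3  3  4  4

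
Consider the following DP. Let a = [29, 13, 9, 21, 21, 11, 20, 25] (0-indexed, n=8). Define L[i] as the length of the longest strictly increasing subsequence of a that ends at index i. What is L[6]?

   i    0    1    2    3    4    5    6    7
a[i]   29   13    9   21   21   11   20   25
L[i]    1    1    1    2    2    2    3    4

3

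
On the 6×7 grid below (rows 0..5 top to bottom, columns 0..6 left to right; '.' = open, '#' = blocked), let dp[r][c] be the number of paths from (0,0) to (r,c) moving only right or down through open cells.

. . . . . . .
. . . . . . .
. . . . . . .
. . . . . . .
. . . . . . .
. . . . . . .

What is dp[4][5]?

126

r\c   0   1   2   3   4   5   6
  0   1   1   1   1   1   1   1
  1   1   2   3   4   5   6   7
  2   1   3   6  10  15  21  28
  3   1   4  10  20  35  56  84
  4   1   5  15  35  70 126 210
  5   1   6  21  56 126 252 462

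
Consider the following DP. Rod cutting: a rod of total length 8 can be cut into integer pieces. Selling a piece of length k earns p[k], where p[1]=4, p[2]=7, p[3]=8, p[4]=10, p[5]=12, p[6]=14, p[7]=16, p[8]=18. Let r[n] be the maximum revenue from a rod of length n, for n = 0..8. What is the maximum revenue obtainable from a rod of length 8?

   n    0    1    2    3    4    5    6    7    8
r[n]    0    4    8   12   16   20   24   28   32

32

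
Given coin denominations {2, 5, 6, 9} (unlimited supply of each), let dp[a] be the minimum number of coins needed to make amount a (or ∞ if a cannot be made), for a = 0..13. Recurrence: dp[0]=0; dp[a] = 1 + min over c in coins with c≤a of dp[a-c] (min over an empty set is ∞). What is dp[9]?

 a  0  1  2  3  4  5  6  7  8  9 10 11 12 13
dp  0  -  1  -  2  1  1  2  2  1  2  2  2  3
(- denotes ∞ / unreachable)

1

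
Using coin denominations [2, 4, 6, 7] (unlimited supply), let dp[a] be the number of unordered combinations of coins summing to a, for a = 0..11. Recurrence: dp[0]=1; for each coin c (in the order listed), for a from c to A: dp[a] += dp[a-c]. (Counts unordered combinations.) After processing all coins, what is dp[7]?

after  coin     0     1     2     3     4     5     6     7     8     9    10    11
          2     1     0     1     0     1     0     1     0     1     0     1     0
          4     1     0     1     0     2     0     2     0     3     0     3     0
          6     1     0     1     0     2     0     3     0     4     0     5     0
          7     1     0     1     0     2     0     3     1     4     1     5     2

1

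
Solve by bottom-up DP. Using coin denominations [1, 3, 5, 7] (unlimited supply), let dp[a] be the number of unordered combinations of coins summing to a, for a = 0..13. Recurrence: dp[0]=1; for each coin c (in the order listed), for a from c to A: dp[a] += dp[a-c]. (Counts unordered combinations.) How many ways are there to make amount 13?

14

after  coin     0     1     2     3     4     5     6     7     8     9    10    11    12    13
          1     1     1     1     1     1     1     1     1     1     1     1     1     1     1
          3     1     1     1     2     2     2     3     3     3     4     4     4     5     5
          5     1     1     1     2     2     3     4     4     5     6     7     8     9    10
          7     1     1     1     2     2     3     4     5     6     7     9    10    12    14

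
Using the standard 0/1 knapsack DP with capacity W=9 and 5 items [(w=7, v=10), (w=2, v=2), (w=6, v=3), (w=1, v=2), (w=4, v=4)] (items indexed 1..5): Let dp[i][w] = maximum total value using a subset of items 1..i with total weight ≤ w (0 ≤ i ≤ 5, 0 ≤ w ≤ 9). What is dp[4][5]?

4

i\w   0   1   2   3   4   5   6   7   8   9
  0   0   0   0   0   0   0   0   0   0   0
  1   0   0   0   0   0   0   0  10  10  10
  2   0   0   2   2   2   2   2  10  10  12
  3   0   0   2   2   2   2   3  10  10  12
  4   0   2   2   4   4   4   4  10  12  12
  5   0   2   2   4   4   6   6  10  12  12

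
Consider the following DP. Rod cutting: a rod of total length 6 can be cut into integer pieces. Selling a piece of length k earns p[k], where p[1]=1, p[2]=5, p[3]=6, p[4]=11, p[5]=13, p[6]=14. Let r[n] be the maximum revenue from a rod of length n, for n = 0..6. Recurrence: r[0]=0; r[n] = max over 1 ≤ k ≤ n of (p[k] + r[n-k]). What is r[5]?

13

   n    0    1    2    3    4    5    6
r[n]    0    1    5    6   11   13   16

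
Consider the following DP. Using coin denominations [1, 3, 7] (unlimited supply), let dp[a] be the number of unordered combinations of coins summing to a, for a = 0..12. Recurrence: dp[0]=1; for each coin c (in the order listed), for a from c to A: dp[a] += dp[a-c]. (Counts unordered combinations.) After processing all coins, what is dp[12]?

7

after  coin     0     1     2     3     4     5     6     7     8     9    10    11    12
          1     1     1     1     1     1     1     1     1     1     1     1     1     1
          3     1     1     1     2     2     2     3     3     3     4     4     4     5
          7     1     1     1     2     2     2     3     4     4     5     6     6     7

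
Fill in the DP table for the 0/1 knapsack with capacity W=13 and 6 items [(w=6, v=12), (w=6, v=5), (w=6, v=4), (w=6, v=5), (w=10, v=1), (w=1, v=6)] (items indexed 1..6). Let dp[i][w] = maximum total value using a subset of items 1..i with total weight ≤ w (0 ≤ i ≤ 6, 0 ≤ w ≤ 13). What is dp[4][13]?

17

i\w   0   1   2   3   4   5   6   7   8   9  10  11  12  13
  0   0   0   0   0   0   0   0   0   0   0   0   0   0   0
  1   0   0   0   0   0   0  12  12  12  12  12  12  12  12
  2   0   0   0   0   0   0  12  12  12  12  12  12  17  17
  3   0   0   0   0   0   0  12  12  12  12  12  12  17  17
  4   0   0   0   0   0   0  12  12  12  12  12  12  17  17
  5   0   0   0   0   0   0  12  12  12  12  12  12  17  17
  6   0   6   6   6   6   6  12  18  18  18  18  18  18  23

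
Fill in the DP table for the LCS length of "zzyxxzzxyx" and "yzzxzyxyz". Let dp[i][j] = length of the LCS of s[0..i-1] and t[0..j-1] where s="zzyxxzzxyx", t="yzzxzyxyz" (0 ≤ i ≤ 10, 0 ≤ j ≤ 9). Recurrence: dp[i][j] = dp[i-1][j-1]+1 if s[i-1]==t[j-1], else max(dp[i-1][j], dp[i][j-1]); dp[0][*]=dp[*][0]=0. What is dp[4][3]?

2

   ''  y  z  z  x  z  y  x  y  z
''  0  0  0  0  0  0  0  0  0  0
 z  0  0  1  1  1  1  1  1  1  1
 z  0  0  1  2  2  2  2  2  2  2
 y  0  1  1  2  2  2  3  3  3  3
 x  0  1  1  2  3  3  3  4  4  4
 x  0  1  1  2  3  3  3  4  4  4
 z  0  1  2  2  3  4  4  4  4  5
 z  0  1  2  3  3  4  4  4  4  5
 x  0  1  2  3  4  4  4  5  5  5
 y  0  1  2  3  4  4  5  5  6  6
 x  0  1  2  3  4  4  5  6  6  6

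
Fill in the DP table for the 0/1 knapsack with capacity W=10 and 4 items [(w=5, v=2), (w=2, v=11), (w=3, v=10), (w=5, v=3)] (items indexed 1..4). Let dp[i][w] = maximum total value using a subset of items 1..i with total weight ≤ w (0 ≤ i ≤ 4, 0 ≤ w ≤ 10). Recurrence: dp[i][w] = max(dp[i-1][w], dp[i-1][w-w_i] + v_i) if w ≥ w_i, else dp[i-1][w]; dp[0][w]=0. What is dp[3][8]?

i\w   0   1   2   3   4   5   6   7   8   9  10
  0   0   0   0   0   0   0   0   0   0   0   0
  1   0   0   0   0   0   2   2   2   2   2   2
  2   0   0  11  11  11  11  11  13  13  13  13
  3   0   0  11  11  11  21  21  21  21  21  23
  4   0   0  11  11  11  21  21  21  21  21  24

21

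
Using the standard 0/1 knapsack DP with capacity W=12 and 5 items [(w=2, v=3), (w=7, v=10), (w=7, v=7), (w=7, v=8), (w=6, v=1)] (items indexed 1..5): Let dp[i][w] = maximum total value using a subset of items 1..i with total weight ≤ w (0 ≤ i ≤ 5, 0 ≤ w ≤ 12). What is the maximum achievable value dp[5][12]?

13

i\w   0   1   2   3   4   5   6   7   8   9  10  11  12
  0   0   0   0   0   0   0   0   0   0   0   0   0   0
  1   0   0   3   3   3   3   3   3   3   3   3   3   3
  2   0   0   3   3   3   3   3  10  10  13  13  13  13
  3   0   0   3   3   3   3   3  10  10  13  13  13  13
  4   0   0   3   3   3   3   3  10  10  13  13  13  13
  5   0   0   3   3   3   3   3  10  10  13  13  13  13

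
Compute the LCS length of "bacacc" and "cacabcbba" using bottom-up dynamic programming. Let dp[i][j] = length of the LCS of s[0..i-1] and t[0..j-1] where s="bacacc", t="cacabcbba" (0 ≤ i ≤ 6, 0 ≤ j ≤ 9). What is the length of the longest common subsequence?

4

   ''  c  a  c  a  b  c  b  b  a
''  0  0  0  0  0  0  0  0  0  0
 b  0  0  0  0  0  1  1  1  1  1
 a  0  0  1  1  1  1  1  1  1  2
 c  0  1  1  2  2  2  2  2  2  2
 a  0  1  2  2  3  3  3  3  3  3
 c  0  1  2  3  3  3  4  4  4  4
 c  0  1  2  3  3  3  4  4  4  4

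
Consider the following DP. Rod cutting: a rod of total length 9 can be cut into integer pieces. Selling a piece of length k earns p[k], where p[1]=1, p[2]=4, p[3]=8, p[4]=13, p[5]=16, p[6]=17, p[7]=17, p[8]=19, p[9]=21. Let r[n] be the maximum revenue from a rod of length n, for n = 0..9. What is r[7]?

21

   n    0    1    2    3    4    5    6    7    8    9
r[n]    0    1    4    8   13   16   17   21   26   29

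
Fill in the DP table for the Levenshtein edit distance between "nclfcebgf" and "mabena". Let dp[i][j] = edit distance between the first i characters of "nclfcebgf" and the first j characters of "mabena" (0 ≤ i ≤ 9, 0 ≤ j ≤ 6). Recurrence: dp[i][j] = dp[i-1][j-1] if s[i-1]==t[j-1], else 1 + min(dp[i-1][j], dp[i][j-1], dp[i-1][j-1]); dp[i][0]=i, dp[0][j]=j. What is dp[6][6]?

6

   ''  m  a  b  e  n  a
''  0  1  2  3  4  5  6
 n  1  1  2  3  4  4  5
 c  2  2  2  3  4  5  5
 l  3  3  3  3  4  5  6
 f  4  4  4  4  4  5  6
 c  5  5  5  5  5  5  6
 e  6  6  6  6  5  6  6
 b  7  7  7  6  6  6  7
 g  8  8  8  7  7  7  7
 f  9  9  9  8  8  8  8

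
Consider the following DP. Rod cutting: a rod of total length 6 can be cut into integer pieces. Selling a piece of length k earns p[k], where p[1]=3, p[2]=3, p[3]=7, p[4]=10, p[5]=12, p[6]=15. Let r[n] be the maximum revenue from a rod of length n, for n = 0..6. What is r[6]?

   n    0    1    2    3    4    5    6
r[n]    0    3    6    9   12   15   18

18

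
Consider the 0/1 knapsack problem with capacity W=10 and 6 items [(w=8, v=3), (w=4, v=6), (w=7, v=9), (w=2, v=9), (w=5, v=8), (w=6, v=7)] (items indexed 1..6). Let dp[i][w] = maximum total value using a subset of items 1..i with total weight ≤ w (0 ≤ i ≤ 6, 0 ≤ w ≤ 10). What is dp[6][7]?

17

i\w   0   1   2   3   4   5   6   7   8   9  10
  0   0   0   0   0   0   0   0   0   0   0   0
  1   0   0   0   0   0   0   0   0   3   3   3
  2   0   0   0   0   6   6   6   6   6   6   6
  3   0   0   0   0   6   6   6   9   9   9   9
  4   0   0   9   9   9   9  15  15  15  18  18
  5   0   0   9   9   9   9  15  17  17  18  18
  6   0   0   9   9   9   9  15  17  17  18  18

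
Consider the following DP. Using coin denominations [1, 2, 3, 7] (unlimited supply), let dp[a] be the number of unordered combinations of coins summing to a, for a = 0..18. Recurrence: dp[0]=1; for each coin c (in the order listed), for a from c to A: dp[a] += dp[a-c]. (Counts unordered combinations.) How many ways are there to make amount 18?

57

after  coin     0     1     2     3     4     5     6     7     8     9    10    11    12    13    14    15    16    17    18
          1     1     1     1     1     1     1     1     1     1     1     1     1     1     1     1     1     1     1     1
          2     1     1     2     2     3     3     4     4     5     5     6     6     7     7     8     8     9     9    10
          3     1     1     2     3     4     5     7     8    10    12    14    16    19    21    24    27    30    33    37
          7     1     1     2     3     4     5     7     9    11    14    17    20    24    28    33    38    44    50    57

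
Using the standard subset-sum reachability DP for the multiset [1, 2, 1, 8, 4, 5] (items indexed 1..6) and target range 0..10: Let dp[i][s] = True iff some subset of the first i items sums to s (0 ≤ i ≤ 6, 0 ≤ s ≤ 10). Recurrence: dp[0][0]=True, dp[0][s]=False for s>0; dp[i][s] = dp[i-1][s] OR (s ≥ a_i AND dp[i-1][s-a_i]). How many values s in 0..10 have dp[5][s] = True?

11

i\s   0   1   2   3   4   5   6   7   8   9  10
  0   T   F   F   F   F   F   F   F   F   F   F
  1   T   T   F   F   F   F   F   F   F   F   F
  2   T   T   T   T   F   F   F   F   F   F   F
  3   T   T   T   T   T   F   F   F   F   F   F
  4   T   T   T   T   T   F   F   F   T   T   T
  5   T   T   T   T   T   T   T   T   T   T   T
  6   T   T   T   T   T   T   T   T   T   T   T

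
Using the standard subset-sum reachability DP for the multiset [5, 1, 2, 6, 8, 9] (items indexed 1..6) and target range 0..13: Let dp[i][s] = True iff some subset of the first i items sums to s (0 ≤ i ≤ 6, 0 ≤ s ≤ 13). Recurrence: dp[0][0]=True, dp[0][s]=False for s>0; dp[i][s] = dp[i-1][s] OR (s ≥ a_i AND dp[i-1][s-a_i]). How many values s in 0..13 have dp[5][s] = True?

13

i\s   0   1   2   3   4   5   6   7   8   9  10  11  12  13
  0   T   F   F   F   F   F   F   F   F   F   F   F   F   F
  1   T   F   F   F   F   T   F   F   F   F   F   F   F   F
  2   T   T   F   F   F   T   T   F   F   F   F   F   F   F
  3   T   T   T   T   F   T   T   T   T   F   F   F   F   F
  4   T   T   T   T   F   T   T   T   T   T   F   T   T   T
  5   T   T   T   T   F   T   T   T   T   T   T   T   T   T
  6   T   T   T   T   F   T   T   T   T   T   T   T   T   T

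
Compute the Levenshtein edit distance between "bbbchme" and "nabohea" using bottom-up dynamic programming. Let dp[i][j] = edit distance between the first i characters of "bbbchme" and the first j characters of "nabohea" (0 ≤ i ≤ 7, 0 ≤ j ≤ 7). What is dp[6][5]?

   ''  n  a  b  o  h  e  a
''  0  1  2  3  4  5  6  7
 b  1  1  2  2  3  4  5  6
 b  2  2  2  2  3  4  5  6
 b  3  3  3  2  3  4  5  6
 c  4  4  4  3  3  4  5  6
 h  5  5  5  4  4  3  4  5
 m  6  6  6  5  5  4  4  5
 e  7  7  7  6  6  5  4  5

4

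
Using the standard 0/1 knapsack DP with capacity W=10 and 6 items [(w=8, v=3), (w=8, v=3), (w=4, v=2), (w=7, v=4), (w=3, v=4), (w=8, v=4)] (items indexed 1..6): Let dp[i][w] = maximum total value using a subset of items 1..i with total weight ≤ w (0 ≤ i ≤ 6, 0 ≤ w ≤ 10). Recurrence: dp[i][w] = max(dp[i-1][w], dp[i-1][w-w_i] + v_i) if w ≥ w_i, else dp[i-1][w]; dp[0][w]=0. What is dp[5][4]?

i\w   0   1   2   3   4   5   6   7   8   9  10
  0   0   0   0   0   0   0   0   0   0   0   0
  1   0   0   0   0   0   0   0   0   3   3   3
  2   0   0   0   0   0   0   0   0   3   3   3
  3   0   0   0   0   2   2   2   2   3   3   3
  4   0   0   0   0   2   2   2   4   4   4   4
  5   0   0   0   4   4   4   4   6   6   6   8
  6   0   0   0   4   4   4   4   6   6   6   8

4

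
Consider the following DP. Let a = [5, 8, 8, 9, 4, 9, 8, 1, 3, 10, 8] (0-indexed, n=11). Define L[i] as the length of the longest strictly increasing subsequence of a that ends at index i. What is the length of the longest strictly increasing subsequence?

4

   i    0    1    2    3    4    5    6    7    8    9   10
a[i]    5    8    8    9    4    9    8    1    3   10    8
L[i]    1    2    2    3    1    3    2    1    2    4    3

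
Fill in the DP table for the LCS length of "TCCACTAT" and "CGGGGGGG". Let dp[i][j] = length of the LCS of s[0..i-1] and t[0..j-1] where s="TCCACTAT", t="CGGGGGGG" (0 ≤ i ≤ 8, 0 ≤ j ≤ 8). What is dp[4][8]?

   ''  C  G  G  G  G  G  G  G
''  0  0  0  0  0  0  0  0  0
 T  0  0  0  0  0  0  0  0  0
 C  0  1  1  1  1  1  1  1  1
 C  0  1  1  1  1  1  1  1  1
 A  0  1  1  1  1  1  1  1  1
 C  0  1  1  1  1  1  1  1  1
 T  0  1  1  1  1  1  1  1  1
 A  0  1  1  1  1  1  1  1  1
 T  0  1  1  1  1  1  1  1  1

1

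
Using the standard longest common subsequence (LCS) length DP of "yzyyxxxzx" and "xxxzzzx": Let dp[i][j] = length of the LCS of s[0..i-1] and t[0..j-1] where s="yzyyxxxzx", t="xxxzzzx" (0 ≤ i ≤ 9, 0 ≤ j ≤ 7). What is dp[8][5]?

   ''  x  x  x  z  z  z  x
''  0  0  0  0  0  0  0  0
 y  0  0  0  0  0  0  0  0
 z  0  0  0  0  1  1  1  1
 y  0  0  0  0  1  1  1  1
 y  0  0  0  0  1  1  1  1
 x  0  1  1  1  1  1  1  2
 x  0  1  2  2  2  2  2  2
 x  0  1  2  3  3  3  3  3
 z  0  1  2  3  4  4  4  4
 x  0  1  2  3  4  4  4  5

4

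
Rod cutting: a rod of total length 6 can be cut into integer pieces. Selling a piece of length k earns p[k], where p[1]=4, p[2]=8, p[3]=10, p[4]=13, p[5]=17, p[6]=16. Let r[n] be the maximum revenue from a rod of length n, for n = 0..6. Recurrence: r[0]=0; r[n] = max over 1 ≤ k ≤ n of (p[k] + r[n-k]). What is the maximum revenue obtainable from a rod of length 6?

24

   n    0    1    2    3    4    5    6
r[n]    0    4    8   12   16   20   24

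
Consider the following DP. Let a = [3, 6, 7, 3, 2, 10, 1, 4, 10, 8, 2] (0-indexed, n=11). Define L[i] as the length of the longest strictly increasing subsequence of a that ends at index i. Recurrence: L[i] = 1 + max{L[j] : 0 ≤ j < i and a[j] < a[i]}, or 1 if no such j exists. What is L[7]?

   i    0    1    2    3    4    5    6    7    8    9   10
a[i]    3    6    7    3    2   10    1    4   10    8    2
L[i]    1    2    3    1    1    4    1    2    4    4    2

2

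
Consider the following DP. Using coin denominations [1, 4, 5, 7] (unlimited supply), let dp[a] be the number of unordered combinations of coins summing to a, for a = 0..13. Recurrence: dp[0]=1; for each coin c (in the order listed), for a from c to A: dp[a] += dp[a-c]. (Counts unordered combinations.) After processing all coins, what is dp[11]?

after  coin     0     1     2     3     4     5     6     7     8     9    10    11    12    13
          1     1     1     1     1     1     1     1     1     1     1     1     1     1     1
          4     1     1     1     1     2     2     2     2     3     3     3     3     4     4
          5     1     1     1     1     2     3     3     3     4     5     6     6     7     8
          7     1     1     1     1     2     3     3     4     5     6     7     8    10    11

8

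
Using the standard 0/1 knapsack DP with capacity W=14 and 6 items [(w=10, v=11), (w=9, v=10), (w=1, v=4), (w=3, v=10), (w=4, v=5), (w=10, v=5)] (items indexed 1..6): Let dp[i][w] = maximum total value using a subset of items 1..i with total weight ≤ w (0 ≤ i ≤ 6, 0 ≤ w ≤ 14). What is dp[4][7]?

i\w   0   1   2   3   4   5   6   7   8   9  10  11  12  13  14
  0   0   0   0   0   0   0   0   0   0   0   0   0   0   0   0
  1   0   0   0   0   0   0   0   0   0   0  11  11  11  11  11
  2   0   0   0   0   0   0   0   0   0  10  11  11  11  11  11
  3   0   4   4   4   4   4   4   4   4  10  14  15  15  15  15
  4   0   4   4  10  14  14  14  14  14  14  14  15  20  24  25
  5   0   4   4  10  14  14  14  15  19  19  19  19  20  24  25
  6   0   4   4  10  14  14  14  15  19  19  19  19  20  24  25

14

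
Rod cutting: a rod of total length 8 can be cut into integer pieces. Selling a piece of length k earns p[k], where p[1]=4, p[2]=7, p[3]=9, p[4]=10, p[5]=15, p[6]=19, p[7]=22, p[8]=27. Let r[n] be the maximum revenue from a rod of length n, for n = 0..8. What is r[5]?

20

   n    0    1    2    3    4    5    6    7    8
r[n]    0    4    8   12   16   20   24   28   32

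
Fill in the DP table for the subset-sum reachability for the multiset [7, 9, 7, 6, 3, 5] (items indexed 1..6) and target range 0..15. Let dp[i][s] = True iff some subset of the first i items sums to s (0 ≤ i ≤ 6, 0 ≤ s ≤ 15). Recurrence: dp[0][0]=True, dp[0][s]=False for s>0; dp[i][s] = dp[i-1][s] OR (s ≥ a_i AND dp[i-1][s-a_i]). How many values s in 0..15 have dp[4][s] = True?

7

i\s   0   1   2   3   4   5   6   7   8   9  10  11  12  13  14  15
  0   T   F   F   F   F   F   F   F   F   F   F   F   F   F   F   F
  1   T   F   F   F   F   F   F   T   F   F   F   F   F   F   F   F
  2   T   F   F   F   F   F   F   T   F   T   F   F   F   F   F   F
  3   T   F   F   F   F   F   F   T   F   T   F   F   F   F   T   F
  4   T   F   F   F   F   F   T   T   F   T   F   F   F   T   T   T
  5   T   F   F   T   F   F   T   T   F   T   T   F   T   T   T   T
  6   T   F   F   T   F   T   T   T   T   T   T   T   T   T   T   T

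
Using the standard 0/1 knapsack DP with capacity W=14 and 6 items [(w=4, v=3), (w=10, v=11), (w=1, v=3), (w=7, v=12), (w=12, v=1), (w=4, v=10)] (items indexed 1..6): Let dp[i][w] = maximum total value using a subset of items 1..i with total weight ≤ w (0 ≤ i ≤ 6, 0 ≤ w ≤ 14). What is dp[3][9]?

i\w   0   1   2   3   4   5   6   7   8   9  10  11  12  13  14
  0   0   0   0   0   0   0   0   0   0   0   0   0   0   0   0
  1   0   0   0   0   3   3   3   3   3   3   3   3   3   3   3
  2   0   0   0   0   3   3   3   3   3   3  11  11  11  11  14
  3   0   3   3   3   3   6   6   6   6   6  11  14  14  14  14
  4   0   3   3   3   3   6   6  12  15  15  15  15  18  18  18
  5   0   3   3   3   3   6   6  12  15  15  15  15  18  18  18
  6   0   3   3   3  10  13  13  13  15  16  16  22  25  25  25

6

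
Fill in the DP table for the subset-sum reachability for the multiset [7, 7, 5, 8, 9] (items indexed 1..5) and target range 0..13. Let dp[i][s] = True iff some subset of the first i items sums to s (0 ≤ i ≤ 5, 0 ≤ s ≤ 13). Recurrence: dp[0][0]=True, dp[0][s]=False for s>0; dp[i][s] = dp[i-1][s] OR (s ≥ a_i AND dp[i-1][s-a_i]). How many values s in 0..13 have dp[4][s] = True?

6

i\s   0   1   2   3   4   5   6   7   8   9  10  11  12  13
  0   T   F   F   F   F   F   F   F   F   F   F   F   F   F
  1   T   F   F   F   F   F   F   T   F   F   F   F   F   F
  2   T   F   F   F   F   F   F   T   F   F   F   F   F   F
  3   T   F   F   F   F   T   F   T   F   F   F   F   T   F
  4   T   F   F   F   F   T   F   T   T   F   F   F   T   T
  5   T   F   F   F   F   T   F   T   T   T   F   F   T   T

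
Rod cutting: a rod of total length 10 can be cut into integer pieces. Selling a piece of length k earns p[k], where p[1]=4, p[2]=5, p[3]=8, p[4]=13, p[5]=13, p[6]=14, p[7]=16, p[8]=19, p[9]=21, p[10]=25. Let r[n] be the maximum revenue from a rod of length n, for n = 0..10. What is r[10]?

   n    0    1    2    3    4    5    6    7    8    9   10
r[n]    0    4    8   12   16   20   24   28   32   36   40

40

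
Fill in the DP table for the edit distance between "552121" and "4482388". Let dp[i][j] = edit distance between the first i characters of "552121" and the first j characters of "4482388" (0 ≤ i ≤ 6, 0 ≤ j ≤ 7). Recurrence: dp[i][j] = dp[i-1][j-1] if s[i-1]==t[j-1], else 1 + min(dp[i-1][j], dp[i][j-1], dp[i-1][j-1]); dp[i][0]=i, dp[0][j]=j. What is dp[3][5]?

4

   ''  4  4  8  2  3  8  8
''  0  1  2  3  4  5  6  7
 5  1  1  2  3  4  5  6  7
 5  2  2  2  3  4  5  6  7
 2  3  3  3  3  3  4  5  6
 1  4  4  4  4  4  4  5  6
 2  5  5  5  5  4  5  5  6
 1  6  6  6  6  5  5  6  6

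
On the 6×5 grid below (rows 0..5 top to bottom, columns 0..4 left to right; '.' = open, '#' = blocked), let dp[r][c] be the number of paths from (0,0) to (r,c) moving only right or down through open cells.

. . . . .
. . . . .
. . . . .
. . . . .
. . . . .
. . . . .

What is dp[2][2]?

6

r\c   0   1   2   3   4
  0   1   1   1   1   1
  1   1   2   3   4   5
  2   1   3   6  10  15
  3   1   4  10  20  35
  4   1   5  15  35  70
  5   1   6  21  56 126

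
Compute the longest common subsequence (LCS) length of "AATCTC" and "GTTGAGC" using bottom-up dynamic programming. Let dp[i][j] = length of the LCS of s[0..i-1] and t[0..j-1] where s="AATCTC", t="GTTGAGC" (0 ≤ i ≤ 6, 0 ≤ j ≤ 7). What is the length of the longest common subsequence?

   ''  G  T  T  G  A  G  C
''  0  0  0  0  0  0  0  0
 A  0  0  0  0  0  1  1  1
 A  0  0  0  0  0  1  1  1
 T  0  0  1  1  1  1  1  1
 C  0  0  1  1  1  1  1  2
 T  0  0  1  2  2  2  2  2
 C  0  0  1  2  2  2  2  3

3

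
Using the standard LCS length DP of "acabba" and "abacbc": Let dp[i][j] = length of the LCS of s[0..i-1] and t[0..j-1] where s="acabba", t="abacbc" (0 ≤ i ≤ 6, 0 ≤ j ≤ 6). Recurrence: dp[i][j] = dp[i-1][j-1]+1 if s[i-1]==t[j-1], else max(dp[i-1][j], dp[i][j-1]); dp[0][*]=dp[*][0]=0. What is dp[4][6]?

3

   ''  a  b  a  c  b  c
''  0  0  0  0  0  0  0
 a  0  1  1  1  1  1  1
 c  0  1  1  1  2  2  2
 a  0  1  1  2  2  2  2
 b  0  1  2  2  2  3  3
 b  0  1  2  2  2  3  3
 a  0  1  2  3  3  3  3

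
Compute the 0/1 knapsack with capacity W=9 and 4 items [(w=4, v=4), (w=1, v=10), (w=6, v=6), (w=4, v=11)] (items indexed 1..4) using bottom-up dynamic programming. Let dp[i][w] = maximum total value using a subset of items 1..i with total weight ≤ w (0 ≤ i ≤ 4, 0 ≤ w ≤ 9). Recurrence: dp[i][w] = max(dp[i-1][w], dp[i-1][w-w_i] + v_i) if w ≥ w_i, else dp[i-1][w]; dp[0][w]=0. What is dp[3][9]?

16

i\w   0   1   2   3   4   5   6   7   8   9
  0   0   0   0   0   0   0   0   0   0   0
  1   0   0   0   0   4   4   4   4   4   4
  2   0  10  10  10  10  14  14  14  14  14
  3   0  10  10  10  10  14  14  16  16  16
  4   0  10  10  10  11  21  21  21  21  25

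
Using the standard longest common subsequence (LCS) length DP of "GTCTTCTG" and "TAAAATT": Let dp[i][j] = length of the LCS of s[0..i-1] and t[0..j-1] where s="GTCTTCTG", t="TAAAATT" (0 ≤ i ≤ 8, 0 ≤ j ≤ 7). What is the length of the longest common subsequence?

3

   ''  T  A  A  A  A  T  T
''  0  0  0  0  0  0  0  0
 G  0  0  0  0  0  0  0  0
 T  0  1  1  1  1  1  1  1
 C  0  1  1  1  1  1  1  1
 T  0  1  1  1  1  1  2  2
 T  0  1  1  1  1  1  2  3
 C  0  1  1  1  1  1  2  3
 T  0  1  1  1  1  1  2  3
 G  0  1  1  1  1  1  2  3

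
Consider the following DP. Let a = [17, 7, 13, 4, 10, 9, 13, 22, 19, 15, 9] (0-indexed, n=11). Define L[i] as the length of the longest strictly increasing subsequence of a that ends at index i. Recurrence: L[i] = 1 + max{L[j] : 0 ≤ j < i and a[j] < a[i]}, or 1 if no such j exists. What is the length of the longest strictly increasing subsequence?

   i    0    1    2    3    4    5    6    7    8    9   10
a[i]   17    7   13    4   10    9   13   22   19   15    9
L[i]    1    1    2    1    2    2    3    4    4    4    2

4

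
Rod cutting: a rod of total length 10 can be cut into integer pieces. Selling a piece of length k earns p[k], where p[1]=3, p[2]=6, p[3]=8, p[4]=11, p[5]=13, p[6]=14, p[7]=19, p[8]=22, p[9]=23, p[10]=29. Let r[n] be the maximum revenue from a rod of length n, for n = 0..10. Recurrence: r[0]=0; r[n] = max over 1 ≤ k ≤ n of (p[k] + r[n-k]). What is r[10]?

30

   n    0    1    2    3    4    5    6    7    8    9   10
r[n]    0    3    6    9   12   15   18   21   24   27   30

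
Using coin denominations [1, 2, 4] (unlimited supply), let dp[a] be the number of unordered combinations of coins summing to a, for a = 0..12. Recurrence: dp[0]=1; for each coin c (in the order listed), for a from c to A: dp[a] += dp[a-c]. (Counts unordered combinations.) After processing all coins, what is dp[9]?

after  coin     0     1     2     3     4     5     6     7     8     9    10    11    12
          1     1     1     1     1     1     1     1     1     1     1     1     1     1
          2     1     1     2     2     3     3     4     4     5     5     6     6     7
          4     1     1     2     2     4     4     6     6     9     9    12    12    16

9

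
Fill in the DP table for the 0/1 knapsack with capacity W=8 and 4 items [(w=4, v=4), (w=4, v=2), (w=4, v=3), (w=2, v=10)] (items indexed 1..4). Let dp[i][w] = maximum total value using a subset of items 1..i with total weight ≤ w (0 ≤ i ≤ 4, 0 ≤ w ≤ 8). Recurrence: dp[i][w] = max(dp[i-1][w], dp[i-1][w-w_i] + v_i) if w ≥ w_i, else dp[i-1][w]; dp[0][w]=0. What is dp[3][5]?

4

i\w   0   1   2   3   4   5   6   7   8
  0   0   0   0   0   0   0   0   0   0
  1   0   0   0   0   4   4   4   4   4
  2   0   0   0   0   4   4   4   4   6
  3   0   0   0   0   4   4   4   4   7
  4   0   0  10  10  10  10  14  14  14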